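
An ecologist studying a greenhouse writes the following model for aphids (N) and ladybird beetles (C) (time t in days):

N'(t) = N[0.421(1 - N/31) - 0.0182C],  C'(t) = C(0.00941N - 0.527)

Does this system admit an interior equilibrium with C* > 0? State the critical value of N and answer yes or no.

The predator equation gives dC/dt > 0 only when N > 0.527/0.00941 = 56.
Without the predator, N → K = 31. Since 31 < 56, the predator cannot invade.

Threshold N = 56; K < 56, so no, the predator goes extinct.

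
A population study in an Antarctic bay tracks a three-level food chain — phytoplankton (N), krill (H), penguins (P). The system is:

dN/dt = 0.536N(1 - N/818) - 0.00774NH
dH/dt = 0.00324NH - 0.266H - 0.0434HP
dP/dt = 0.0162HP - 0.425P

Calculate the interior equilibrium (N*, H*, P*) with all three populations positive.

From dP/dt = 0: 0.0162H* = 0.425, so H* = 26.2.
From dN/dt = 0: 0.536(1 - N*/818) = 0.00774·26.2, giving N* = 818·(1 - 0.379) = 508.
From dH/dt = 0: 0.00324·508 - 0.266 = 0.0434P*, so P* = 1.38/0.0434 = 31.8.

N* ≈ 508, H* ≈ 26.2, P* ≈ 31.8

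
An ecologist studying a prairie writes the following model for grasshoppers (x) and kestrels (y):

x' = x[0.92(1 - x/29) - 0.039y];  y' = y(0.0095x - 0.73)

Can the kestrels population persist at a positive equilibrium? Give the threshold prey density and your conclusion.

Threshold x = 76.8; K < 76.8, so no, the predator goes extinct.

The predator equation gives dy/dt > 0 only when x > 0.73/0.0095 = 76.8.
Without the predator, x → K = 29. Since 29 < 76.8, the predator cannot invade.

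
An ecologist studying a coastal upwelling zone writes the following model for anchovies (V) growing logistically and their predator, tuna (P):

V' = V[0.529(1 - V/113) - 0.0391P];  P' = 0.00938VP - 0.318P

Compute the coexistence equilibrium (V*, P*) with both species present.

From dP/dt = 0 with P > 0: 0.00938V* = 0.318, so V* = 33.9.
Substitute into dV/dt = 0: 0.529(1 - 33.9/113) = 0.0391P*.
The bracket is 0.7, giving P* = 0.37/0.0391 = 9.47.

V* ≈ 33.9, P* ≈ 9.47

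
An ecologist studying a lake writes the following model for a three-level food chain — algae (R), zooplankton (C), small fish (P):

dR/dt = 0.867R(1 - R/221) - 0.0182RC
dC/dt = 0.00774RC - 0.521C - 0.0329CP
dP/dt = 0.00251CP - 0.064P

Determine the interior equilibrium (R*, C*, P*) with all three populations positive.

R* ≈ 103, C* ≈ 25.5, P* ≈ 8.33

From dP/dt = 0: 0.00251C* = 0.064, so C* = 25.5.
From dR/dt = 0: 0.867(1 - R*/221) = 0.0182·25.5, giving R* = 221·(1 - 0.535) = 103.
From dC/dt = 0: 0.00774·103 - 0.521 = 0.0329P*, so P* = 0.274/0.0329 = 8.33.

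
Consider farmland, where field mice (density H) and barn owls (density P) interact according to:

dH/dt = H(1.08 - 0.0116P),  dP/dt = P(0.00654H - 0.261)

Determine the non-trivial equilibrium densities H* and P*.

Set dP/dt = 0 with P > 0: 0.00654H - 0.261 = 0, so H* = 0.261/0.00654 = 39.9.
Set dH/dt = 0 with H > 0: 1.08 - 0.0116P = 0, so P* = 1.08/0.0116 = 93.1.

H* ≈ 39.9, P* ≈ 93.1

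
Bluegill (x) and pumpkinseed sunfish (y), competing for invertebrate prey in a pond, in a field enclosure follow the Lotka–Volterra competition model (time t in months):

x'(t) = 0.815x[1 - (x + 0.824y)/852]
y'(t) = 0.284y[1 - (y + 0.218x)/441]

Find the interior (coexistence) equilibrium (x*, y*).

x* ≈ 596, y* ≈ 311

Setting both brackets to zero gives the nullclines x + 0.824y = 852 and 0.218x + y = 441.
Substituting y = 441 - 0.218x into the first: x(1 - 0.824·0.218) = 852 - 0.824·441.
So x* = 489/0.82 = 596, and then y* = 441 - 0.218·596 = 311.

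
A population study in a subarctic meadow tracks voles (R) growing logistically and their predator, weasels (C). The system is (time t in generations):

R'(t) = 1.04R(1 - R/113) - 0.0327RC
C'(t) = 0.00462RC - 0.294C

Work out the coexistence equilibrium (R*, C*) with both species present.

R* ≈ 63.6, C* ≈ 13.9

From dC/dt = 0 with C > 0: 0.00462R* = 0.294, so R* = 63.6.
Substitute into dR/dt = 0: 1.04(1 - 63.6/113) = 0.0327C*.
The bracket is 0.437, giving C* = 0.454/0.0327 = 13.9.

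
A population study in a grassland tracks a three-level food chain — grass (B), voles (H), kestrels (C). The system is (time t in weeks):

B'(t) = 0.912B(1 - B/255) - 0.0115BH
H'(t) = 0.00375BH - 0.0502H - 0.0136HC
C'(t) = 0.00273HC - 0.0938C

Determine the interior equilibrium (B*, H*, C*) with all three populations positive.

From dC/dt = 0: 0.00273H* = 0.0938, so H* = 34.4.
From dB/dt = 0: 0.912(1 - B*/255) = 0.0115·34.4, giving B* = 255·(1 - 0.433) = 145.
From dH/dt = 0: 0.00375·145 - 0.0502 = 0.0136C*, so C* = 0.492/0.0136 = 36.2.

B* ≈ 145, H* ≈ 34.4, C* ≈ 36.2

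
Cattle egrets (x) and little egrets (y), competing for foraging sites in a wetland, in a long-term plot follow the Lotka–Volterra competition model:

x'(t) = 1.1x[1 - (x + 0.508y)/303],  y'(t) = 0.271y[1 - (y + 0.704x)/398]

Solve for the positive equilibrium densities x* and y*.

x* ≈ 157, y* ≈ 288

Setting both brackets to zero gives the nullclines x + 0.508y = 303 and 0.704x + y = 398.
Substituting y = 398 - 0.704x into the first: x(1 - 0.508·0.704) = 303 - 0.508·398.
So x* = 101/0.642 = 157, and then y* = 398 - 0.704·157 = 288.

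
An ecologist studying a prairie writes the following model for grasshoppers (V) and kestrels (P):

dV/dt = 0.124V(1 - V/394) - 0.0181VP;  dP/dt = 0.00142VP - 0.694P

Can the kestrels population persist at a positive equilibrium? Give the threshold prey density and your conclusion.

The predator equation gives dP/dt > 0 only when V > 0.694/0.00142 = 489.
Without the predator, V → K = 394. Since 394 < 489, the predator cannot invade.

Threshold V = 489; K < 489, so no, the predator goes extinct.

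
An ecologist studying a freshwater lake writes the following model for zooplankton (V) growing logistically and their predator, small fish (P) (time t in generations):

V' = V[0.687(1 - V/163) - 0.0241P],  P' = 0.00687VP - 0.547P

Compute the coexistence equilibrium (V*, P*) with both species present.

From dP/dt = 0 with P > 0: 0.00687V* = 0.547, so V* = 79.6.
Substitute into dV/dt = 0: 0.687(1 - 79.6/163) = 0.0241P*.
The bracket is 0.512, giving P* = 0.351/0.0241 = 14.6.

V* ≈ 79.6, P* ≈ 14.6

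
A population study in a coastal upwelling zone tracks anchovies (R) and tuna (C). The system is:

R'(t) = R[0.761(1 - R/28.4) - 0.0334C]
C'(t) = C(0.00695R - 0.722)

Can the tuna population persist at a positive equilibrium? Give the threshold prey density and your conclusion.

Threshold R = 104; K < 104, so no, the predator goes extinct.

The predator equation gives dC/dt > 0 only when R > 0.722/0.00695 = 104.
Without the predator, R → K = 28.4. Since 28.4 < 104, the predator cannot invade.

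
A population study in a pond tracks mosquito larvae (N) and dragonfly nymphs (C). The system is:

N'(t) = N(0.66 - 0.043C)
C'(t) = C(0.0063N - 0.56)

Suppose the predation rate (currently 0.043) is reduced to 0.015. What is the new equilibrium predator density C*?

C* ≈ 44

At the interior fixed point, setting dN/dt = 0 with N > 0 fixes C* = (prey growth rate)/(NC coefficient) — independent of the other coefficients.
With the change, C* = 0.66/0.015 = 44; it rises from 15.3.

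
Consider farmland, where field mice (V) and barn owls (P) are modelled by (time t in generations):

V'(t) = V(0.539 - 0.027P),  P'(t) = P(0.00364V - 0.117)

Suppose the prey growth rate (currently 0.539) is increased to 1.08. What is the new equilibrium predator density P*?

At the interior fixed point, setting dV/dt = 0 with V > 0 fixes P* = (prey growth rate)/(VP coefficient) — independent of the other coefficients.
With the change, P* = 1.08/0.027 = 40; it rises from 20.

P* ≈ 40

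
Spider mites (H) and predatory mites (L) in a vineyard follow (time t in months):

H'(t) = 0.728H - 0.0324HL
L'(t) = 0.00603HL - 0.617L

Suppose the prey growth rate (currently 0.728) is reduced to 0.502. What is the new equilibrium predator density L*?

L* ≈ 15.5

At the interior fixed point, setting dH/dt = 0 with H > 0 fixes L* = (prey growth rate)/(HL coefficient) — independent of the other coefficients.
With the change, L* = 0.502/0.0324 = 15.5; it falls from 22.5.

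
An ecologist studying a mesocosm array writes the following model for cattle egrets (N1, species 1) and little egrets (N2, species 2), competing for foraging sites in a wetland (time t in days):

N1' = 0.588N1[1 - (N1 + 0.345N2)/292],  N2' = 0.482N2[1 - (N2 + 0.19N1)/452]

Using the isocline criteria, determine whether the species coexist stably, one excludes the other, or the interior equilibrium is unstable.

stable coexistence

Compare the nullcline intercepts: K1/α12 = 292/0.345 = 846 > K2 = 452; K2/α21 = 452/0.19 = 2380 > K1 = 292.
Since both inequalities hold, each species can invade when rare, so the interior equilibrium is stable.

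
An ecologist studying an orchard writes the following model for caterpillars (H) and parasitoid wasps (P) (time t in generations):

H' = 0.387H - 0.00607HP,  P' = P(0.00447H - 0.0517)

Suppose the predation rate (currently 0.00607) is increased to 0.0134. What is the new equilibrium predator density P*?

At the interior fixed point, setting dH/dt = 0 with H > 0 fixes P* = (prey growth rate)/(HP coefficient) — independent of the other coefficients.
With the change, P* = 0.387/0.0134 = 28.9; it falls from 63.8.

P* ≈ 28.9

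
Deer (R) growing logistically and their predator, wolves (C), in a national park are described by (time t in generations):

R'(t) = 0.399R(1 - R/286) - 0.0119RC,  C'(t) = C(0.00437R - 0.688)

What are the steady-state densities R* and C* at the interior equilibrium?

From dC/dt = 0 with C > 0: 0.00437R* = 0.688, so R* = 157.
Substitute into dR/dt = 0: 0.399(1 - 157/286) = 0.0119C*.
The bracket is 0.45, giving C* = 0.179/0.0119 = 15.1.

R* ≈ 157, C* ≈ 15.1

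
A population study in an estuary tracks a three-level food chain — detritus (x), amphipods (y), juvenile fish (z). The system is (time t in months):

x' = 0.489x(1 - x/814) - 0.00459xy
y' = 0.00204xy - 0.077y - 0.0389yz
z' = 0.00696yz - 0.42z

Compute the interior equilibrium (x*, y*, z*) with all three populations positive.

x* ≈ 353, y* ≈ 60.3, z* ≈ 16.5

From dz/dt = 0: 0.00696y* = 0.42, so y* = 60.3.
From dx/dt = 0: 0.489(1 - x*/814) = 0.00459·60.3, giving x* = 814·(1 - 0.566) = 353.
From dy/dt = 0: 0.00204·353 - 0.077 = 0.0389z*, so z* = 0.643/0.0389 = 16.5.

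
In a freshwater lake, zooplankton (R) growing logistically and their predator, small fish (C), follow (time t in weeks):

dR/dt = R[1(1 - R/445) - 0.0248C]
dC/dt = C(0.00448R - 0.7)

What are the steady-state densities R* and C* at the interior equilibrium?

From dC/dt = 0 with C > 0: 0.00448R* = 0.7, so R* = 156.
Substitute into dR/dt = 0: 1(1 - 156/445) = 0.0248C*.
The bracket is 0.649, giving C* = 0.649/0.0248 = 26.2.

R* ≈ 156, C* ≈ 26.2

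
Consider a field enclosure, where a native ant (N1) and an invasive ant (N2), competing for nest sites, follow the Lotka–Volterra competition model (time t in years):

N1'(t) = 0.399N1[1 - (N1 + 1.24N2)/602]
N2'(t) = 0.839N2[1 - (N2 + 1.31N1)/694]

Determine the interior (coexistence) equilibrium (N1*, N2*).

Setting both brackets to zero gives the nullclines N1 + 1.24N2 = 602 and 1.31N1 + N2 = 694.
Substituting N2 = 694 - 1.31N1 into the first: N1(1 - 1.24·1.31) = 602 - 1.24·694.
So N1* = -259/-0.624 = 414, and then N2* = 694 - 1.31·414 = 152.

N1* ≈ 414, N2* ≈ 152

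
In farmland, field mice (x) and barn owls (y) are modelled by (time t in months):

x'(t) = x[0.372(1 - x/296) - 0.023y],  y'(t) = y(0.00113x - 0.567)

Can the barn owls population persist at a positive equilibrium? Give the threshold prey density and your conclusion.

The predator equation gives dy/dt > 0 only when x > 0.567/0.00113 = 502.
Without the predator, x → K = 296. Since 296 < 502, the predator cannot invade.

Threshold x = 502; K < 502, so no, the predator goes extinct.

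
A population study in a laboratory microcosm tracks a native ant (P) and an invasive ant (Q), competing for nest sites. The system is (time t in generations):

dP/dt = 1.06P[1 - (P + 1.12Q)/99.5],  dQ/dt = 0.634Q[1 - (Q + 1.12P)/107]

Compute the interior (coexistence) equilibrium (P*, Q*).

P* ≈ 80, Q* ≈ 17.5

Setting both brackets to zero gives the nullclines P + 1.12Q = 99.5 and 1.12P + Q = 107.
Substituting Q = 107 - 1.12P into the first: P(1 - 1.12·1.12) = 99.5 - 1.12·107.
So P* = -20.3/-0.254 = 80, and then Q* = 107 - 1.12·80 = 17.5.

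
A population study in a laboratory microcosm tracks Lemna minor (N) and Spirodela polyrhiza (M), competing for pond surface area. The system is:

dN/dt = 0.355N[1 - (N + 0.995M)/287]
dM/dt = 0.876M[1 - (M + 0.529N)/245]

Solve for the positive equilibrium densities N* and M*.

Setting both brackets to zero gives the nullclines N + 0.995M = 287 and 0.529N + M = 245.
Substituting M = 245 - 0.529N into the first: N(1 - 0.995·0.529) = 287 - 0.995·245.
So N* = 43.2/0.474 = 91.3, and then M* = 245 - 0.529·91.3 = 197.

N* ≈ 91.3, M* ≈ 197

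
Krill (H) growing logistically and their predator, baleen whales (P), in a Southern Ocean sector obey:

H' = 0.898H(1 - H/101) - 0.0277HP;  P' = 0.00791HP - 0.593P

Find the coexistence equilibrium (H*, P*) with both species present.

H* ≈ 75, P* ≈ 8.36

From dP/dt = 0 with P > 0: 0.00791H* = 0.593, so H* = 75.
Substitute into dH/dt = 0: 0.898(1 - 75/101) = 0.0277P*.
The bracket is 0.258, giving P* = 0.231/0.0277 = 8.36.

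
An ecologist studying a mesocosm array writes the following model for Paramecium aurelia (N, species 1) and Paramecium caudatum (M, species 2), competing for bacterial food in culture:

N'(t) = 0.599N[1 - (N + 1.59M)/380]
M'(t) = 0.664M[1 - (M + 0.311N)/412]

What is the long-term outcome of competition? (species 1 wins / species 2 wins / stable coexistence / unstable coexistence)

Compare the nullcline intercepts: K1/α12 = 380/1.59 = 239 < K2 = 412; K2/α21 = 412/0.311 = 1320 > K1 = 380.
Since the inequalities point opposite ways, species 2 can invade but species 1 cannot.

species 2 excludes species 1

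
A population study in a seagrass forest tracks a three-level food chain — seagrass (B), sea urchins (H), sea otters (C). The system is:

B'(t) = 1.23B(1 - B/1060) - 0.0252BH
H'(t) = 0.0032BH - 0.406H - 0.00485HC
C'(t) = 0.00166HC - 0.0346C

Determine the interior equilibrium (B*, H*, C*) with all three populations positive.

From dC/dt = 0: 0.00166H* = 0.0346, so H* = 20.8.
From dB/dt = 0: 1.23(1 - B*/1060) = 0.0252·20.8, giving B* = 1060·(1 - 0.427) = 607.
From dH/dt = 0: 0.0032·607 - 0.406 = 0.00485C*, so C* = 1.54/0.00485 = 317.

B* ≈ 607, H* ≈ 20.8, C* ≈ 317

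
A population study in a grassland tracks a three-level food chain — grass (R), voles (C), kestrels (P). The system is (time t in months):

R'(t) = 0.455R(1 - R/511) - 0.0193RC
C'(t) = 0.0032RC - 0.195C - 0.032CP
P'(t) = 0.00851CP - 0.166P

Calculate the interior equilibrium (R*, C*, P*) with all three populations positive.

R* ≈ 88.2, C* ≈ 19.5, P* ≈ 2.73

From dP/dt = 0: 0.00851C* = 0.166, so C* = 19.5.
From dR/dt = 0: 0.455(1 - R*/511) = 0.0193·19.5, giving R* = 511·(1 - 0.827) = 88.2.
From dC/dt = 0: 0.0032·88.2 - 0.195 = 0.032P*, so P* = 0.0872/0.032 = 2.73.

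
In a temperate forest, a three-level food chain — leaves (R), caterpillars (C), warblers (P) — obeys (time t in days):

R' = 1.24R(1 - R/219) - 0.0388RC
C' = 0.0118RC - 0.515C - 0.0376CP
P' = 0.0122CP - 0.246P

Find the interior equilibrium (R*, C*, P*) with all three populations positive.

R* ≈ 80.8, C* ≈ 20.2, P* ≈ 11.7

From dP/dt = 0: 0.0122C* = 0.246, so C* = 20.2.
From dR/dt = 0: 1.24(1 - R*/219) = 0.0388·20.2, giving R* = 219·(1 - 0.631) = 80.8.
From dC/dt = 0: 0.0118·80.8 - 0.515 = 0.0376P*, so P* = 0.439/0.0376 = 11.7.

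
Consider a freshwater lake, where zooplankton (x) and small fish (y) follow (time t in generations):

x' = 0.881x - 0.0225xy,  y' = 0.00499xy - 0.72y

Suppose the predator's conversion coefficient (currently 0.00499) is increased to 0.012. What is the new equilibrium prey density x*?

x* ≈ 60

At the interior fixed point, setting dy/dt = 0 with y > 0 fixes x* = (predator death rate)/(xy coefficient) — independent of the other coefficients.
With the change, x* = 0.72/0.012 = 60; it falls from 144.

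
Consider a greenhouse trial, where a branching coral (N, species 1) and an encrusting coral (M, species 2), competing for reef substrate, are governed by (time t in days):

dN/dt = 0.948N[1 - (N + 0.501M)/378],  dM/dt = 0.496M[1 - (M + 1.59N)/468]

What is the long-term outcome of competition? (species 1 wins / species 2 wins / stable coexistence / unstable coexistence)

species 1 excludes species 2

Compare the nullcline intercepts: K1/α12 = 378/0.501 = 754 > K2 = 468; K2/α21 = 468/1.59 = 294 < K1 = 378.
Since the inequalities point opposite ways, species 1 can invade but species 2 cannot.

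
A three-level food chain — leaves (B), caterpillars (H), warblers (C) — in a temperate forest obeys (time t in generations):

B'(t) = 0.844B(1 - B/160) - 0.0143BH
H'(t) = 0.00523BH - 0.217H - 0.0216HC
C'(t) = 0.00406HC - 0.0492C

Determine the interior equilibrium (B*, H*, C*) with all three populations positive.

B* ≈ 127, H* ≈ 12.1, C* ≈ 20.7

From dC/dt = 0: 0.00406H* = 0.0492, so H* = 12.1.
From dB/dt = 0: 0.844(1 - B*/160) = 0.0143·12.1, giving B* = 160·(1 - 0.205) = 127.
From dH/dt = 0: 0.00523·127 - 0.217 = 0.0216C*, so C* = 0.448/0.0216 = 20.7.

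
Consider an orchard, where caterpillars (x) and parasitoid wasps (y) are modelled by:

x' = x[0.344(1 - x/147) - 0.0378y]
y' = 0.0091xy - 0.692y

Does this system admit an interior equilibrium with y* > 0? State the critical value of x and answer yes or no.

The predator equation gives dy/dt > 0 only when x > 0.692/0.0091 = 76.
Without the predator, x → K = 147. Since 147 > 76, the predator can invade and persist.

Threshold x = 76; K > 76, so yes, the predator persists.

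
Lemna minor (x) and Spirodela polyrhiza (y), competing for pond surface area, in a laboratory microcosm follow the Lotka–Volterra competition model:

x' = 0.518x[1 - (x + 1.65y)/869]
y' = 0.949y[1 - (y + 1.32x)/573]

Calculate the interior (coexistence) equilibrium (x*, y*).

Setting both brackets to zero gives the nullclines x + 1.65y = 869 and 1.32x + y = 573.
Substituting y = 573 - 1.32x into the first: x(1 - 1.65·1.32) = 869 - 1.65·573.
So x* = -76.4/-1.18 = 64.9, and then y* = 573 - 1.32·64.9 = 487.

x* ≈ 64.9, y* ≈ 487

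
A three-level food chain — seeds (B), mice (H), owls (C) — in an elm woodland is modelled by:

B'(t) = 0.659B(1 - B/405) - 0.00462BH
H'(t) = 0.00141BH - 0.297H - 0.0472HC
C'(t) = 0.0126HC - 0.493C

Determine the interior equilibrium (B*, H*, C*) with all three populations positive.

From dC/dt = 0: 0.0126H* = 0.493, so H* = 39.1.
From dB/dt = 0: 0.659(1 - B*/405) = 0.00462·39.1, giving B* = 405·(1 - 0.274) = 294.
From dH/dt = 0: 0.00141·294 - 0.297 = 0.0472C*, so C* = 0.117/0.0472 = 2.49.

B* ≈ 294, H* ≈ 39.1, C* ≈ 2.49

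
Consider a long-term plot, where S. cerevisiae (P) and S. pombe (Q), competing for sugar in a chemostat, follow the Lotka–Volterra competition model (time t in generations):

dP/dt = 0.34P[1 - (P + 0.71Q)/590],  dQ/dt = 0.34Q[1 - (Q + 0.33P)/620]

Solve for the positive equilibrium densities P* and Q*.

P* ≈ 196, Q* ≈ 555

Setting both brackets to zero gives the nullclines P + 0.71Q = 590 and 0.33P + Q = 620.
Substituting Q = 620 - 0.33P into the first: P(1 - 0.71·0.33) = 590 - 0.71·620.
So P* = 150/0.766 = 196, and then Q* = 620 - 0.33·196 = 555.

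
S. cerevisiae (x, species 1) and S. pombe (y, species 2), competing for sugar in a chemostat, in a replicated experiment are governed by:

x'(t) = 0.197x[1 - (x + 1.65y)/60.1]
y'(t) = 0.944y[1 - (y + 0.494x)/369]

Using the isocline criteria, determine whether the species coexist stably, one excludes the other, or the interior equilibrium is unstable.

Compare the nullcline intercepts: K1/α12 = 60.1/1.65 = 36.4 < K2 = 369; K2/α21 = 369/0.494 = 747 > K1 = 60.1.
Since the inequalities point opposite ways, species 2 can invade but species 1 cannot.

species 2 excludes species 1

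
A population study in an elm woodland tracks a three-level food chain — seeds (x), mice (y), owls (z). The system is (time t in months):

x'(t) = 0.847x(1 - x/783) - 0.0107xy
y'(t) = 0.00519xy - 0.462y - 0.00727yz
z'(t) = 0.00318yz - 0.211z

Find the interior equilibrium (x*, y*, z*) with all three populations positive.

From dz/dt = 0: 0.00318y* = 0.211, so y* = 66.4.
From dx/dt = 0: 0.847(1 - x*/783) = 0.0107·66.4, giving x* = 783·(1 - 0.838) = 127.
From dy/dt = 0: 0.00519·127 - 0.462 = 0.00727z*, so z* = 0.195/0.00727 = 26.9.

x* ≈ 127, y* ≈ 66.4, z* ≈ 26.9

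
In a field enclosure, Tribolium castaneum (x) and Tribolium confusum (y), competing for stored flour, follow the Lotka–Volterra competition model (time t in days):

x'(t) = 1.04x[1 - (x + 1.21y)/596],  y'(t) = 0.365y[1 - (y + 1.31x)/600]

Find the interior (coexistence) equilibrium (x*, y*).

Setting both brackets to zero gives the nullclines x + 1.21y = 596 and 1.31x + y = 600.
Substituting y = 600 - 1.31x into the first: x(1 - 1.21·1.31) = 596 - 1.21·600.
So x* = -130/-0.585 = 222, and then y* = 600 - 1.31·222 = 309.

x* ≈ 222, y* ≈ 309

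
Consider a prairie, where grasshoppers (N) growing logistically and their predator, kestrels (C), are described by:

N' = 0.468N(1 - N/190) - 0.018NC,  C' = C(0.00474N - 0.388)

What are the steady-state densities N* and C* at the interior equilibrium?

From dC/dt = 0 with C > 0: 0.00474N* = 0.388, so N* = 81.9.
Substitute into dN/dt = 0: 0.468(1 - 81.9/190) = 0.018C*.
The bracket is 0.569, giving C* = 0.266/0.018 = 14.8.

N* ≈ 81.9, C* ≈ 14.8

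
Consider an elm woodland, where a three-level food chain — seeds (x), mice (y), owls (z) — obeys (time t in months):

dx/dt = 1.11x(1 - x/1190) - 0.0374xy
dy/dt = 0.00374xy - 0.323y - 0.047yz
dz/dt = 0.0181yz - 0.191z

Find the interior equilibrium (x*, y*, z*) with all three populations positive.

x* ≈ 767, y* ≈ 10.6, z* ≈ 54.2

From dz/dt = 0: 0.0181y* = 0.191, so y* = 10.6.
From dx/dt = 0: 1.11(1 - x*/1190) = 0.0374·10.6, giving x* = 1190·(1 - 0.356) = 767.
From dy/dt = 0: 0.00374·767 - 0.323 = 0.047z*, so z* = 2.55/0.047 = 54.2.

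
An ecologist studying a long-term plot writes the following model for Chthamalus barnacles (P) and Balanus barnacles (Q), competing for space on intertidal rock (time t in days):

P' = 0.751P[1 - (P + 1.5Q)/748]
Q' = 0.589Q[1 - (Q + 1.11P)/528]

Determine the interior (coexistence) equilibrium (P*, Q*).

Setting both brackets to zero gives the nullclines P + 1.5Q = 748 and 1.11P + Q = 528.
Substituting Q = 528 - 1.11P into the first: P(1 - 1.5·1.11) = 748 - 1.5·528.
So P* = -44/-0.665 = 66.2, and then Q* = 528 - 1.11·66.2 = 455.

P* ≈ 66.2, Q* ≈ 455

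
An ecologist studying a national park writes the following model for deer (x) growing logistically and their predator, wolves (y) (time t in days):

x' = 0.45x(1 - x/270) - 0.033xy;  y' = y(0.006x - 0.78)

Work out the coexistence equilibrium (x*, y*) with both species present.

x* ≈ 130, y* ≈ 7.07

From dy/dt = 0 with y > 0: 0.006x* = 0.78, so x* = 130.
Substitute into dx/dt = 0: 0.45(1 - 130/270) = 0.033y*.
The bracket is 0.519, giving y* = 0.233/0.033 = 7.07.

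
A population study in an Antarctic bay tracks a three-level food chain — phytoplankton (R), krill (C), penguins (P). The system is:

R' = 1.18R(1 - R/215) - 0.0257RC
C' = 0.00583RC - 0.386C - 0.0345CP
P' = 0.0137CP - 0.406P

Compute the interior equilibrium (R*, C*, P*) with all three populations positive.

From dP/dt = 0: 0.0137C* = 0.406, so C* = 29.6.
From dR/dt = 0: 1.18(1 - R*/215) = 0.0257·29.6, giving R* = 215·(1 - 0.645) = 76.2.
From dC/dt = 0: 0.00583·76.2 - 0.386 = 0.0345P*, so P* = 0.0584/0.0345 = 1.69.

R* ≈ 76.2, C* ≈ 29.6, P* ≈ 1.69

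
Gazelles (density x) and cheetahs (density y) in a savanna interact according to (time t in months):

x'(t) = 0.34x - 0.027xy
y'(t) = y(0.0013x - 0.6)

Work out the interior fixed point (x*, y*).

Set dy/dt = 0 with y > 0: 0.0013x - 0.6 = 0, so x* = 0.6/0.0013 = 462.
Set dx/dt = 0 with x > 0: 0.34 - 0.027y = 0, so y* = 0.34/0.027 = 12.6.

x* ≈ 462, y* ≈ 12.6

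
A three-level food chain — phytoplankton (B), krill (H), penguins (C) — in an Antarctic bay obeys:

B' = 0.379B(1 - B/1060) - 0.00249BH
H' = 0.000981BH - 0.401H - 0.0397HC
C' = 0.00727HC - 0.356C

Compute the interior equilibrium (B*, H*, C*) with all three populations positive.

B* ≈ 719, H* ≈ 49, C* ≈ 7.67

From dC/dt = 0: 0.00727H* = 0.356, so H* = 49.
From dB/dt = 0: 0.379(1 - B*/1060) = 0.00249·49, giving B* = 1060·(1 - 0.322) = 719.
From dH/dt = 0: 0.000981·719 - 0.401 = 0.0397C*, so C* = 0.304/0.0397 = 7.67.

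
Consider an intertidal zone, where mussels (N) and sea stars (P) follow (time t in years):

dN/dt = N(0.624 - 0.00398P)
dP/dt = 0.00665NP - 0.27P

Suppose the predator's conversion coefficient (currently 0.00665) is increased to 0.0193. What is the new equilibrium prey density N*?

N* ≈ 14

At the interior fixed point, setting dP/dt = 0 with P > 0 fixes N* = (predator death rate)/(NP coefficient) — independent of the other coefficients.
With the change, N* = 0.27/0.0193 = 14; it falls from 40.6.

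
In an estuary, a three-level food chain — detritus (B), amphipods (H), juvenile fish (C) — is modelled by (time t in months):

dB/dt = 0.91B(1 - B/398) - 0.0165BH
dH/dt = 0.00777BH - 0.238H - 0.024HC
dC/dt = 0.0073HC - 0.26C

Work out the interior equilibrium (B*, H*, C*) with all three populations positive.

From dC/dt = 0: 0.0073H* = 0.26, so H* = 35.6.
From dB/dt = 0: 0.91(1 - B*/398) = 0.0165·35.6, giving B* = 398·(1 - 0.646) = 141.
From dH/dt = 0: 0.00777·141 - 0.238 = 0.024C*, so C* = 0.857/0.024 = 35.7.

B* ≈ 141, H* ≈ 35.6, C* ≈ 35.7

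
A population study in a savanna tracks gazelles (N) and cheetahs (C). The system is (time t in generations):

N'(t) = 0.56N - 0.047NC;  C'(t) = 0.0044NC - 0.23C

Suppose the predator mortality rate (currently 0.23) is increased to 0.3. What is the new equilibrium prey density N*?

N* ≈ 68.2

At the interior fixed point, setting dC/dt = 0 with C > 0 fixes N* = (predator death rate)/(NC coefficient) — independent of the other coefficients.
With the change, N* = 0.3/0.0044 = 68.2; it rises from 52.3.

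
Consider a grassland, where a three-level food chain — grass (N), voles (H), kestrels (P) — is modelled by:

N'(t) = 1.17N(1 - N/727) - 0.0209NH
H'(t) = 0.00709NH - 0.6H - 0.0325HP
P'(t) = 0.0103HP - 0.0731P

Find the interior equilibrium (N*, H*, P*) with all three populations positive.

N* ≈ 635, H* ≈ 7.1, P* ≈ 120

From dP/dt = 0: 0.0103H* = 0.0731, so H* = 7.1.
From dN/dt = 0: 1.17(1 - N*/727) = 0.0209·7.1, giving N* = 727·(1 - 0.127) = 635.
From dH/dt = 0: 0.00709·635 - 0.6 = 0.0325P*, so P* = 3.9/0.0325 = 120.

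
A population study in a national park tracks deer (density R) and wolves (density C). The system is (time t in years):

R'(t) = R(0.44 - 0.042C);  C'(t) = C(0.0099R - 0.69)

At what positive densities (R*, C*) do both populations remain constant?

R* ≈ 69.7, C* ≈ 10.5

Set dC/dt = 0 with C > 0: 0.0099R - 0.69 = 0, so R* = 0.69/0.0099 = 69.7.
Set dR/dt = 0 with R > 0: 0.44 - 0.042C = 0, so C* = 0.44/0.042 = 10.5.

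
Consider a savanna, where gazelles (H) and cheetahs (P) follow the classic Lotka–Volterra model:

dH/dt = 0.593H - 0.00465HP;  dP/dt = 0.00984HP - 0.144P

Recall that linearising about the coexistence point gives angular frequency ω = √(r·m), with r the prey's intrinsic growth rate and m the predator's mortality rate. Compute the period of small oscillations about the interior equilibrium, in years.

Here r = 0.593 and m = 0.144, so r·m = 0.0854.
ω = √0.0854 = 0.292 per year, hence T = 2π/ω ≈ 21.5 years.

T ≈ 21.5 years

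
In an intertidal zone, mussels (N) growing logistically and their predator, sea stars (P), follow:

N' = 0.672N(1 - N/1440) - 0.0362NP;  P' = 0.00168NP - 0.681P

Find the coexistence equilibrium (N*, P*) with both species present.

N* ≈ 405, P* ≈ 13.3

From dP/dt = 0 with P > 0: 0.00168N* = 0.681, so N* = 405.
Substitute into dN/dt = 0: 0.672(1 - 405/1440) = 0.0362P*.
The bracket is 0.719, giving P* = 0.483/0.0362 = 13.3.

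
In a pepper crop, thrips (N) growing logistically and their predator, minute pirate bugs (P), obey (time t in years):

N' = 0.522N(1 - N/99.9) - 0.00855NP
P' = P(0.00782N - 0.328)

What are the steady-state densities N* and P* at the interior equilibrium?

From dP/dt = 0 with P > 0: 0.00782N* = 0.328, so N* = 41.9.
Substitute into dN/dt = 0: 0.522(1 - 41.9/99.9) = 0.00855P*.
The bracket is 0.58, giving P* = 0.303/0.00855 = 35.4.

N* ≈ 41.9, P* ≈ 35.4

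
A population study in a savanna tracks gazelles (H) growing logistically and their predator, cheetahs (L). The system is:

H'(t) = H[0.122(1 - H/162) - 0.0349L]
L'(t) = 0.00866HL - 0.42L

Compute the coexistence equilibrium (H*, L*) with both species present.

H* ≈ 48.5, L* ≈ 2.45

From dL/dt = 0 with L > 0: 0.00866H* = 0.42, so H* = 48.5.
Substitute into dH/dt = 0: 0.122(1 - 48.5/162) = 0.0349L*.
The bracket is 0.701, giving L* = 0.0855/0.0349 = 2.45.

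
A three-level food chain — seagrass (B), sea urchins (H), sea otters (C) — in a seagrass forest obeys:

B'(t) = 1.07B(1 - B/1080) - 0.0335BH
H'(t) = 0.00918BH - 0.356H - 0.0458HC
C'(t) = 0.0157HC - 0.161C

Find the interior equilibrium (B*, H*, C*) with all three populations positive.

From dC/dt = 0: 0.0157H* = 0.161, so H* = 10.3.
From dB/dt = 0: 1.07(1 - B*/1080) = 0.0335·10.3, giving B* = 1080·(1 - 0.321) = 733.
From dH/dt = 0: 0.00918·733 - 0.356 = 0.0458C*, so C* = 6.38/0.0458 = 139.

B* ≈ 733, H* ≈ 10.3, C* ≈ 139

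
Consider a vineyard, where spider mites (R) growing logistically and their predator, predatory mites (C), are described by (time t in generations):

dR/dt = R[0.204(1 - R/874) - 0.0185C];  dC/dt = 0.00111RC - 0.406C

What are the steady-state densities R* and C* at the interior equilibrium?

R* ≈ 366, C* ≈ 6.41

From dC/dt = 0 with C > 0: 0.00111R* = 0.406, so R* = 366.
Substitute into dR/dt = 0: 0.204(1 - 366/874) = 0.0185C*.
The bracket is 0.582, giving C* = 0.119/0.0185 = 6.41.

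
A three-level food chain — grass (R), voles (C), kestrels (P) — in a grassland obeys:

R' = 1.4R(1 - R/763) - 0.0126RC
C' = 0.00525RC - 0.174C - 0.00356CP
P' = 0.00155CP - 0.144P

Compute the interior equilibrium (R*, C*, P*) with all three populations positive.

R* ≈ 125, C* ≈ 92.9, P* ≈ 136

From dP/dt = 0: 0.00155C* = 0.144, so C* = 92.9.
From dR/dt = 0: 1.4(1 - R*/763) = 0.0126·92.9, giving R* = 763·(1 - 0.836) = 125.
From dC/dt = 0: 0.00525·125 - 0.174 = 0.00356P*, so P* = 0.482/0.00356 = 136.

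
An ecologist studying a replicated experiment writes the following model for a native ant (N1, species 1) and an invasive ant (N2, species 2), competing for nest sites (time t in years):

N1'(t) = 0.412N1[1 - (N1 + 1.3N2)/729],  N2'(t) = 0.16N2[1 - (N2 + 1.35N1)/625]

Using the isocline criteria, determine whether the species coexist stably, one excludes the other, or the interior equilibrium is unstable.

unstable coexistence (outcome depends on initial conditions)

Compare the nullcline intercepts: K1/α12 = 729/1.3 = 561 < K2 = 625; K2/α21 = 625/1.35 = 463 < K1 = 729.
Since both are reversed, neither can invade when rare; the interior point is a saddle.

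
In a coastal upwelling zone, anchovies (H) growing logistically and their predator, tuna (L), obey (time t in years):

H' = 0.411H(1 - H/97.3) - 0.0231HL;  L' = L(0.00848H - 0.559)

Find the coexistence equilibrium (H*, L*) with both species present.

From dL/dt = 0 with L > 0: 0.00848H* = 0.559, so H* = 65.9.
Substitute into dH/dt = 0: 0.411(1 - 65.9/97.3) = 0.0231L*.
The bracket is 0.323, giving L* = 0.133/0.0231 = 5.74.

H* ≈ 65.9, L* ≈ 5.74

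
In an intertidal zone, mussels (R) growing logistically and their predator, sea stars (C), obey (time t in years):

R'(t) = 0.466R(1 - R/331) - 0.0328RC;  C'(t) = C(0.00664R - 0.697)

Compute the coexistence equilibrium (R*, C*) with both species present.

R* ≈ 105, C* ≈ 9.7

From dC/dt = 0 with C > 0: 0.00664R* = 0.697, so R* = 105.
Substitute into dR/dt = 0: 0.466(1 - 105/331) = 0.0328C*.
The bracket is 0.683, giving C* = 0.318/0.0328 = 9.7.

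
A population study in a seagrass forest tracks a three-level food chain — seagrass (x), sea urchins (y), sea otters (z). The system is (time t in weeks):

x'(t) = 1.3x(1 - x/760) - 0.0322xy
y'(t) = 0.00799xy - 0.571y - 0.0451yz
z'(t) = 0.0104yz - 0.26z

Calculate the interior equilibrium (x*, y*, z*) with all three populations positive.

x* ≈ 289, y* ≈ 25, z* ≈ 38.6

From dz/dt = 0: 0.0104y* = 0.26, so y* = 25.
From dx/dt = 0: 1.3(1 - x*/760) = 0.0322·25, giving x* = 760·(1 - 0.619) = 289.
From dy/dt = 0: 0.00799·289 - 0.571 = 0.0451z*, so z* = 1.74/0.0451 = 38.6.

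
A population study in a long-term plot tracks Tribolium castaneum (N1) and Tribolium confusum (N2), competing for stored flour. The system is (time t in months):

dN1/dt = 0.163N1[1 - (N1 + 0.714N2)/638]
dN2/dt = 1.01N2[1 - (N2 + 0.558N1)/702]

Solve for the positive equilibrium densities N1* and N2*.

N1* ≈ 227, N2* ≈ 575

Setting both brackets to zero gives the nullclines N1 + 0.714N2 = 638 and 0.558N1 + N2 = 702.
Substituting N2 = 702 - 0.558N1 into the first: N1(1 - 0.714·0.558) = 638 - 0.714·702.
So N1* = 137/0.602 = 227, and then N2* = 702 - 0.558·227 = 575.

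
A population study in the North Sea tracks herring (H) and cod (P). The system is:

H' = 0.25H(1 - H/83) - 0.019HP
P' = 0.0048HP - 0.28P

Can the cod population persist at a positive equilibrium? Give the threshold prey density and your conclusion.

The predator equation gives dP/dt > 0 only when H > 0.28/0.0048 = 58.3.
Without the predator, H → K = 83. Since 83 > 58.3, the predator can invade and persist.

Threshold H = 58.3; K > 58.3, so yes, the predator persists.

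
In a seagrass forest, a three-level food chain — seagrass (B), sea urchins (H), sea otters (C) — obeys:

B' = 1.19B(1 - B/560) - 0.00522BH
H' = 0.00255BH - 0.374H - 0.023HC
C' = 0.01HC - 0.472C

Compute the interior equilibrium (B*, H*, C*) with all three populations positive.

B* ≈ 444, H* ≈ 47.2, C* ≈ 33

From dC/dt = 0: 0.01H* = 0.472, so H* = 47.2.
From dB/dt = 0: 1.19(1 - B*/560) = 0.00522·47.2, giving B* = 560·(1 - 0.207) = 444.
From dH/dt = 0: 0.00255·444 - 0.374 = 0.023C*, so C* = 0.758/0.023 = 33.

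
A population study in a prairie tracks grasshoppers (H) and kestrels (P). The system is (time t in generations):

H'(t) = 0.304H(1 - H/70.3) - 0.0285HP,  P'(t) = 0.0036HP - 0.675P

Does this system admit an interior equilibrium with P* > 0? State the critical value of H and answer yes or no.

Threshold H = 188; K < 188, so no, the predator goes extinct.

The predator equation gives dP/dt > 0 only when H > 0.675/0.0036 = 188.
Without the predator, H → K = 70.3. Since 70.3 < 188, the predator cannot invade.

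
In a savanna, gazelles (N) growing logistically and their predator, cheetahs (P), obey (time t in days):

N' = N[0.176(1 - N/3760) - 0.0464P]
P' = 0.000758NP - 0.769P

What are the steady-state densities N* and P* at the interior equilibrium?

N* ≈ 1010, P* ≈ 2.77

From dP/dt = 0 with P > 0: 0.000758N* = 0.769, so N* = 1010.
Substitute into dN/dt = 0: 0.176(1 - 1010/3760) = 0.0464P*.
The bracket is 0.73, giving P* = 0.129/0.0464 = 2.77.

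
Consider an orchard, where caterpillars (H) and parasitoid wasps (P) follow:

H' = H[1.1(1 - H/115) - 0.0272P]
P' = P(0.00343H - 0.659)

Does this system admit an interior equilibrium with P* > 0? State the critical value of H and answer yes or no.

The predator equation gives dP/dt > 0 only when H > 0.659/0.00343 = 192.
Without the predator, H → K = 115. Since 115 < 192, the predator cannot invade.

Threshold H = 192; K < 192, so no, the predator goes extinct.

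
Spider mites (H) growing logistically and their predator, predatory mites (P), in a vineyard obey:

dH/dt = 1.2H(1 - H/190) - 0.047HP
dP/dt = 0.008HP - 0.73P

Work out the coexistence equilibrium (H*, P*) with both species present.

From dP/dt = 0 with P > 0: 0.008H* = 0.73, so H* = 91.2.
Substitute into dH/dt = 0: 1.2(1 - 91.2/190) = 0.047P*.
The bracket is 0.52, giving P* = 0.624/0.047 = 13.3.

H* ≈ 91.2, P* ≈ 13.3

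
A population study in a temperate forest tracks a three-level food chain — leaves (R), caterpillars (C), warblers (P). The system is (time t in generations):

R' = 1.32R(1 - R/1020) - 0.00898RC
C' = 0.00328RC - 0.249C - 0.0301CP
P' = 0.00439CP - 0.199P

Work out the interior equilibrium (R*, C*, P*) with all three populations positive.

R* ≈ 705, C* ≈ 45.3, P* ≈ 68.6

From dP/dt = 0: 0.00439C* = 0.199, so C* = 45.3.
From dR/dt = 0: 1.32(1 - R*/1020) = 0.00898·45.3, giving R* = 1020·(1 - 0.308) = 705.
From dC/dt = 0: 0.00328·705 - 0.249 = 0.0301P*, so P* = 2.06/0.0301 = 68.6.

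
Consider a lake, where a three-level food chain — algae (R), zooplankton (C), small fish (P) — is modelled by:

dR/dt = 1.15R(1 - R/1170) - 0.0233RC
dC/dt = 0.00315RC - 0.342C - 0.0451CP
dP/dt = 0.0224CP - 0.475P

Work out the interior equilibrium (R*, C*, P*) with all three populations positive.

R* ≈ 667, C* ≈ 21.2, P* ≈ 39

From dP/dt = 0: 0.0224C* = 0.475, so C* = 21.2.
From dR/dt = 0: 1.15(1 - R*/1170) = 0.0233·21.2, giving R* = 1170·(1 - 0.43) = 667.
From dC/dt = 0: 0.00315·667 - 0.342 = 0.0451P*, so P* = 1.76/0.0451 = 39.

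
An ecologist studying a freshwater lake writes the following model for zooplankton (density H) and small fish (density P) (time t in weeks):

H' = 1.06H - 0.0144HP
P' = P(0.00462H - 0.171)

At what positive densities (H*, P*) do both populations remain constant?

Set dP/dt = 0 with P > 0: 0.00462H - 0.171 = 0, so H* = 0.171/0.00462 = 37.
Set dH/dt = 0 with H > 0: 1.06 - 0.0144P = 0, so P* = 1.06/0.0144 = 73.6.

H* ≈ 37, P* ≈ 73.6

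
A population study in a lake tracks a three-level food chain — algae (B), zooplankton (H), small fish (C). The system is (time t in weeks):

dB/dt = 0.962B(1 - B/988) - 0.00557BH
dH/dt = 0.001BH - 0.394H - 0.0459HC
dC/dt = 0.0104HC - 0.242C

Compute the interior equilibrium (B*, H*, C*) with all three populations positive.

From dC/dt = 0: 0.0104H* = 0.242, so H* = 23.3.
From dB/dt = 0: 0.962(1 - B*/988) = 0.00557·23.3, giving B* = 988·(1 - 0.135) = 855.
From dH/dt = 0: 0.001·855 - 0.394 = 0.0459C*, so C* = 0.461/0.0459 = 10.

B* ≈ 855, H* ≈ 23.3, C* ≈ 10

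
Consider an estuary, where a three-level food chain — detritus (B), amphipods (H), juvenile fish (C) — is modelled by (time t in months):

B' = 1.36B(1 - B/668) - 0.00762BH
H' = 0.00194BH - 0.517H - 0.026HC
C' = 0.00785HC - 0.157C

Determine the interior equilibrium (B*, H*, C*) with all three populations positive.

From dC/dt = 0: 0.00785H* = 0.157, so H* = 20.
From dB/dt = 0: 1.36(1 - B*/668) = 0.00762·20, giving B* = 668·(1 - 0.112) = 593.
From dH/dt = 0: 0.00194·593 - 0.517 = 0.026C*, so C* = 0.634/0.026 = 24.4.

B* ≈ 593, H* ≈ 20, C* ≈ 24.4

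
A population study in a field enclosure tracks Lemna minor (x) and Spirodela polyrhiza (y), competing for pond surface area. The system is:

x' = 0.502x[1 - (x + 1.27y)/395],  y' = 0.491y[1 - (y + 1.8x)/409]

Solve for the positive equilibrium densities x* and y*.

Setting both brackets to zero gives the nullclines x + 1.27y = 395 and 1.8x + y = 409.
Substituting y = 409 - 1.8x into the first: x(1 - 1.27·1.8) = 395 - 1.27·409.
So x* = -124/-1.29 = 96.8, and then y* = 409 - 1.8·96.8 = 235.

x* ≈ 96.8, y* ≈ 235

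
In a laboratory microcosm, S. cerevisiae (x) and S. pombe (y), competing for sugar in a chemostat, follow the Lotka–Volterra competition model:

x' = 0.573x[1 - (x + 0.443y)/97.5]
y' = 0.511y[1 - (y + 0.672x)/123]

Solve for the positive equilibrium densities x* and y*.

Setting both brackets to zero gives the nullclines x + 0.443y = 97.5 and 0.672x + y = 123.
Substituting y = 123 - 0.672x into the first: x(1 - 0.443·0.672) = 97.5 - 0.443·123.
So x* = 43/0.702 = 61.2, and then y* = 123 - 0.672·61.2 = 81.8.

x* ≈ 61.2, y* ≈ 81.8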